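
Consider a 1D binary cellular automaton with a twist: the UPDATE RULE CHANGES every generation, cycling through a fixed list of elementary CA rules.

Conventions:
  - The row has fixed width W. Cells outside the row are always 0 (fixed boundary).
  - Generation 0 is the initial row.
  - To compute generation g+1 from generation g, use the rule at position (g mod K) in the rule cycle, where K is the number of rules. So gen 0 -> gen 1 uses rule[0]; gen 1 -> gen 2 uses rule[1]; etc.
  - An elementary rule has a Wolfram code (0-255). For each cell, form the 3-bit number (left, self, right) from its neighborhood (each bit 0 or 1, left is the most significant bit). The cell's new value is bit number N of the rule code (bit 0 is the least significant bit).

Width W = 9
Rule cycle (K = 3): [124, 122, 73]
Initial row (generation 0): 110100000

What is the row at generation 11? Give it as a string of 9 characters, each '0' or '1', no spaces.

Gen 0: 110100000
Gen 1 (rule 124): 111110000
Gen 2 (rule 122): 100011000
Gen 3 (rule 73): 001011011
Gen 4 (rule 124): 001111111
Gen 5 (rule 122): 011000001
Gen 6 (rule 73): 011011100
Gen 7 (rule 124): 011110110
Gen 8 (rule 122): 110011111
Gen 9 (rule 73): 110010001
Gen 10 (rule 124): 111011001
Gen 11 (rule 122): 101111110

Answer: 101111110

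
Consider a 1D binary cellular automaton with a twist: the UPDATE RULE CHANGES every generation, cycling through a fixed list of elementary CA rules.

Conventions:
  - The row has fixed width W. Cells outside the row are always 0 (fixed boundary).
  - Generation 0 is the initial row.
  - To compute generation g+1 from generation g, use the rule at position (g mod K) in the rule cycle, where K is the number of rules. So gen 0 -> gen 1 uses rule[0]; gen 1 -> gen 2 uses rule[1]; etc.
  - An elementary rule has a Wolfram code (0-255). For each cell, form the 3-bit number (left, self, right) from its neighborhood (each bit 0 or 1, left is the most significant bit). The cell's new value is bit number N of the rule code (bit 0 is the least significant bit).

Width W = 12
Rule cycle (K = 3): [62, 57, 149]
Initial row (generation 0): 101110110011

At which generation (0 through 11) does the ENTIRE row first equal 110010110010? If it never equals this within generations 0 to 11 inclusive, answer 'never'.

Answer: never

Derivation:
Gen 0: 101110110011
Gen 1 (rule 62): 111001101110
Gen 2 (rule 57): 100101011001
Gen 3 (rule 149): 110101000101
Gen 4 (rule 62): 101111101111
Gen 5 (rule 57): 011000011000
Gen 6 (rule 149): 000111000111
Gen 7 (rule 62): 001100101100
Gen 8 (rule 57): 101010011011
Gen 9 (rule 149): 101011000000
Gen 10 (rule 62): 111110100000
Gen 11 (rule 57): 100001011111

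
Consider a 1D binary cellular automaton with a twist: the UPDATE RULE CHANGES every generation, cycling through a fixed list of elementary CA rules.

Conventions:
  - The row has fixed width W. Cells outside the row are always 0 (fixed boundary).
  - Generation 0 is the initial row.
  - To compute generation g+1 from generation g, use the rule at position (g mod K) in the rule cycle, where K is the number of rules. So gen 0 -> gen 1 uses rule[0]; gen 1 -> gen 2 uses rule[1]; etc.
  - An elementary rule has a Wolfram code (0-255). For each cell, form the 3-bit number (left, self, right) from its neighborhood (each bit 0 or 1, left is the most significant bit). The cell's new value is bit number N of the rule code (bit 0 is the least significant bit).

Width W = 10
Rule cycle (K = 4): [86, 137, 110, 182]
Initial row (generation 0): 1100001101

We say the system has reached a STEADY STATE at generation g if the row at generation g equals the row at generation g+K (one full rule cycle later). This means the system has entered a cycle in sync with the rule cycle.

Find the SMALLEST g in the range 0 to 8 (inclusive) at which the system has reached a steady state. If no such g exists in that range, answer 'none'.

Answer: none

Derivation:
Gen 0: 1100001101
Gen 1 (rule 86): 0110010101
Gen 2 (rule 137): 0100000000
Gen 3 (rule 110): 1100000000
Gen 4 (rule 182): 0010000000
Gen 5 (rule 86): 0111000000
Gen 6 (rule 137): 0110011111
Gen 7 (rule 110): 1110110001
Gen 8 (rule 182): 0101001011
Gen 9 (rule 86): 1101111001
Gen 10 (rule 137): 1001110000
Gen 11 (rule 110): 1011010000
Gen 12 (rule 182): 1100111000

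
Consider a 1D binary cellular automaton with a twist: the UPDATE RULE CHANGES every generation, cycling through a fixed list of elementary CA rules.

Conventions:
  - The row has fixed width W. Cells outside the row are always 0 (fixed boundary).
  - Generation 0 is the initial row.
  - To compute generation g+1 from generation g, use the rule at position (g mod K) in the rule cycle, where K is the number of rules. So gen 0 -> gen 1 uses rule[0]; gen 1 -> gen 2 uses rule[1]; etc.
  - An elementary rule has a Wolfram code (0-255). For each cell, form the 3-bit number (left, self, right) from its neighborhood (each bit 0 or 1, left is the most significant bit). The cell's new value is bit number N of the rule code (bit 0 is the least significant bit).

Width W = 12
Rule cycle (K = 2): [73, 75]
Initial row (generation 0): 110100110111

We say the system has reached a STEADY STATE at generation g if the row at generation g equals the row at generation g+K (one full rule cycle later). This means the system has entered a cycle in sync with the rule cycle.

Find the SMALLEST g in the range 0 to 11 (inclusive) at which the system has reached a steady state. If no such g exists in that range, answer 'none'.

Gen 0: 110100110111
Gen 1 (rule 73): 110000110101
Gen 2 (rule 75): 110111110000
Gen 3 (rule 73): 110100010111
Gen 4 (rule 75): 110001100101
Gen 5 (rule 73): 110101100000
Gen 6 (rule 75): 110001101111
Gen 7 (rule 73): 110101101001
Gen 8 (rule 75): 110001100010
Gen 9 (rule 73): 110101101000
Gen 10 (rule 75): 110001100011
Gen 11 (rule 73): 110101101011
Gen 12 (rule 75): 110001100011
Gen 13 (rule 73): 110101101011

Answer: 10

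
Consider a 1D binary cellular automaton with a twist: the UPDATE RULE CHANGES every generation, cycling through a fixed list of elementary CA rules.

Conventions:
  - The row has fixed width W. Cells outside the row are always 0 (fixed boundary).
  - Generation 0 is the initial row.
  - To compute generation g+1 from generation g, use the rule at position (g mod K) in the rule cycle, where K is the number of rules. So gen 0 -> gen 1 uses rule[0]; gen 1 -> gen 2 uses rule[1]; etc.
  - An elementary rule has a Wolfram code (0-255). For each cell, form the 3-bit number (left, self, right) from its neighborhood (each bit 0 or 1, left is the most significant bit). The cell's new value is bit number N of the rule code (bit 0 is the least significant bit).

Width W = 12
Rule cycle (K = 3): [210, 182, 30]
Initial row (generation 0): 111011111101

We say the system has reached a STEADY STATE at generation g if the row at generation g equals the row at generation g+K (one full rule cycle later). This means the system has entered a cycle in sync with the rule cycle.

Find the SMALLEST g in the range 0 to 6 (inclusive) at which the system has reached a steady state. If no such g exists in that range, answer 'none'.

Answer: none

Derivation:
Gen 0: 111011111101
Gen 1 (rule 210): 011001111100
Gen 2 (rule 182): 100110111010
Gen 3 (rule 30): 111100100011
Gen 4 (rule 210): 011111010101
Gen 5 (rule 182): 101110111111
Gen 6 (rule 30): 101000100000
Gen 7 (rule 210): 000101010000
Gen 8 (rule 182): 001111111000
Gen 9 (rule 30): 011000000100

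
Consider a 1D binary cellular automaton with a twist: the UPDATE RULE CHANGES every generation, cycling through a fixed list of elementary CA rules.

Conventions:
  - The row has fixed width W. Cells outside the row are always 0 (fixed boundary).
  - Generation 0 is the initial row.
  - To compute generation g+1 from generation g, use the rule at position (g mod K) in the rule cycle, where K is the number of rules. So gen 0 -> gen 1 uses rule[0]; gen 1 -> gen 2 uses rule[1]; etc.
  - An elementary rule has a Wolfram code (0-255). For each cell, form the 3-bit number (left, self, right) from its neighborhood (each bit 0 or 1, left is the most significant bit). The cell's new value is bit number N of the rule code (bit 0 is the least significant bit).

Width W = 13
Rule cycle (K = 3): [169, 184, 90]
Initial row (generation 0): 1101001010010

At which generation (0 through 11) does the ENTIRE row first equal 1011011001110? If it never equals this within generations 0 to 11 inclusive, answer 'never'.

Answer: never

Derivation:
Gen 0: 1101001010010
Gen 1 (rule 169): 1010000100000
Gen 2 (rule 184): 0101000010000
Gen 3 (rule 90): 1000100101000
Gen 4 (rule 169): 0010000010011
Gen 5 (rule 184): 0001000001010
Gen 6 (rule 90): 0010100010001
Gen 7 (rule 169): 1001001000100
Gen 8 (rule 184): 0100100100010
Gen 9 (rule 90): 1011011010101
Gen 10 (rule 169): 0110110101010
Gen 11 (rule 184): 0101101010101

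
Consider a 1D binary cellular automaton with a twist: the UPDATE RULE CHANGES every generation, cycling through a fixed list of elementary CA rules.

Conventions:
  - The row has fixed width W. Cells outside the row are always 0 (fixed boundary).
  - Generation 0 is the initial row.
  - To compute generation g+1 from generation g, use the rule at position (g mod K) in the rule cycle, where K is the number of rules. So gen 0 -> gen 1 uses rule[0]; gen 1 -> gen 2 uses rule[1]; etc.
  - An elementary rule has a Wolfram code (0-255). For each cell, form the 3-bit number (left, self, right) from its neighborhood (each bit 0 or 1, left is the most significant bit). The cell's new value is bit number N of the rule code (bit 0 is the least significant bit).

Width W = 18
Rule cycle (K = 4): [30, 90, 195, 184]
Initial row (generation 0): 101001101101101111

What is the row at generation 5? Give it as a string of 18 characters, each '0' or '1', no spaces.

Gen 0: 101001101101101111
Gen 1 (rule 30): 101111001001001000
Gen 2 (rule 90): 001001110110110100
Gen 3 (rule 195): 110010110010010001
Gen 4 (rule 184): 101001101001001000
Gen 5 (rule 30): 101111001111111100

Answer: 101111001111111100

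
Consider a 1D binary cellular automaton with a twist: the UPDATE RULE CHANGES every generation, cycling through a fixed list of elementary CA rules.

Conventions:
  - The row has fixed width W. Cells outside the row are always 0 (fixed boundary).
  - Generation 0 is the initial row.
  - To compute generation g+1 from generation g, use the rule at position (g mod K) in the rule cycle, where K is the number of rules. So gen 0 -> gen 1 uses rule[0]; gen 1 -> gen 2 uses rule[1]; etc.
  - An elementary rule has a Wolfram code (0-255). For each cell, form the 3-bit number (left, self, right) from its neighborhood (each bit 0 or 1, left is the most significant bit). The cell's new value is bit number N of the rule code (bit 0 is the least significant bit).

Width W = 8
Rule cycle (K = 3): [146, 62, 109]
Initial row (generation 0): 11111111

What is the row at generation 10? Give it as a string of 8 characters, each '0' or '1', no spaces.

Answer: 01111110

Derivation:
Gen 0: 11111111
Gen 1 (rule 146): 01111110
Gen 2 (rule 62): 11000001
Gen 3 (rule 109): 11011101
Gen 4 (rule 146): 00001000
Gen 5 (rule 62): 00011100
Gen 6 (rule 109): 11010101
Gen 7 (rule 146): 00000000
Gen 8 (rule 62): 00000000
Gen 9 (rule 109): 11111111
Gen 10 (rule 146): 01111110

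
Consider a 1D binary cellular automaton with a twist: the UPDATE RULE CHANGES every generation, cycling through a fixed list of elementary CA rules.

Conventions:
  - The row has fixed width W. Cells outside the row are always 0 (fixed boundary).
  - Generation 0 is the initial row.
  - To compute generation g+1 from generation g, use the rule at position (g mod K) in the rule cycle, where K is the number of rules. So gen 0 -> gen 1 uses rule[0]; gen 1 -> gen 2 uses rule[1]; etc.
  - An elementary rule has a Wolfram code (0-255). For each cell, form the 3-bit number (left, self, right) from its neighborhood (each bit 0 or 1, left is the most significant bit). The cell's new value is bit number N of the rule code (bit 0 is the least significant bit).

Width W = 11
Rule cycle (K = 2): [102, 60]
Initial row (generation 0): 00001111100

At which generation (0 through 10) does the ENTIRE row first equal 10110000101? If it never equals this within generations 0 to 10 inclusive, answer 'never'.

Gen 0: 00001111100
Gen 1 (rule 102): 00010000100
Gen 2 (rule 60): 00011000110
Gen 3 (rule 102): 00101001010
Gen 4 (rule 60): 00111101111
Gen 5 (rule 102): 01000110001
Gen 6 (rule 60): 01100101001
Gen 7 (rule 102): 10101111011
Gen 8 (rule 60): 11111000110
Gen 9 (rule 102): 00001001010
Gen 10 (rule 60): 00001101111

Answer: never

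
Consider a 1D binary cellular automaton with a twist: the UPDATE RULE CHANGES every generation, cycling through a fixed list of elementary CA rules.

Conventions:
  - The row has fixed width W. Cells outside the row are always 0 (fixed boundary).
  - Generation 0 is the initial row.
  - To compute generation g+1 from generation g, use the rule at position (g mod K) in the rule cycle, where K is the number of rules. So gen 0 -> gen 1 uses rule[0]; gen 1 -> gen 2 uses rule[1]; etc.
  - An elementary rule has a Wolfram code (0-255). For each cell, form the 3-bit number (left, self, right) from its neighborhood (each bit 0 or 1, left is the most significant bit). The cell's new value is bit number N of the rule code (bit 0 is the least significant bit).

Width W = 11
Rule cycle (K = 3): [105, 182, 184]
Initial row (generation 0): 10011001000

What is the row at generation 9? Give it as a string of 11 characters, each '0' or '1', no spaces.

Answer: 00010111101

Derivation:
Gen 0: 10011001000
Gen 1 (rule 105): 00011000011
Gen 2 (rule 182): 00100100100
Gen 3 (rule 184): 00010010010
Gen 4 (rule 105): 11000000000
Gen 5 (rule 182): 00100000000
Gen 6 (rule 184): 00010000000
Gen 7 (rule 105): 11000111111
Gen 8 (rule 182): 00101011110
Gen 9 (rule 184): 00010111101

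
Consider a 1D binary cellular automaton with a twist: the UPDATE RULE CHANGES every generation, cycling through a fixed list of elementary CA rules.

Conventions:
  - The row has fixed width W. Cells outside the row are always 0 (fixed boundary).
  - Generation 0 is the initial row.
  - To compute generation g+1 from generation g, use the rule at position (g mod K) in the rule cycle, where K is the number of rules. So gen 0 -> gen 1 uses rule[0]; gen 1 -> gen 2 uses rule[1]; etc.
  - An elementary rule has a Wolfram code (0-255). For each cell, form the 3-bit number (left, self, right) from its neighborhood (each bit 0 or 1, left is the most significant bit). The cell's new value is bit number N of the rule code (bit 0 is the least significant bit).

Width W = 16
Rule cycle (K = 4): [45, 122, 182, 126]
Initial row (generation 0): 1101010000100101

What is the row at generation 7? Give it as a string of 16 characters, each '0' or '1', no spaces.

Gen 0: 1101010000100101
Gen 1 (rule 45): 1011110110100111
Gen 2 (rule 122): 0110011111011101
Gen 3 (rule 182): 1001101110101011
Gen 4 (rule 126): 1111111011111111
Gen 5 (rule 45): 1000000110000000
Gen 6 (rule 122): 0100001111000000
Gen 7 (rule 182): 1110010110100000

Answer: 1110010110100000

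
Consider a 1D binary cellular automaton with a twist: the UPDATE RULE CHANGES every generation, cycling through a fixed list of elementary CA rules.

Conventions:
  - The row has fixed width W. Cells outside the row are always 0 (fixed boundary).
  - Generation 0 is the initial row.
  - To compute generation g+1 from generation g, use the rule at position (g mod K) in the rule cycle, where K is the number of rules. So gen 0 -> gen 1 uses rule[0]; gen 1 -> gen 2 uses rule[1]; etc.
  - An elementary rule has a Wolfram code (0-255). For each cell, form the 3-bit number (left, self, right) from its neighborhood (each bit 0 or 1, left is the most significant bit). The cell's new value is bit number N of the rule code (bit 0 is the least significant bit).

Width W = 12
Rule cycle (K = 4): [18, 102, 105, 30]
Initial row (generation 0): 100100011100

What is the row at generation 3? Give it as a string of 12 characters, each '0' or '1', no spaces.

Gen 0: 100100011100
Gen 1 (rule 18): 011010100010
Gen 2 (rule 102): 101111100110
Gen 3 (rule 105): 011000100110

Answer: 011000100110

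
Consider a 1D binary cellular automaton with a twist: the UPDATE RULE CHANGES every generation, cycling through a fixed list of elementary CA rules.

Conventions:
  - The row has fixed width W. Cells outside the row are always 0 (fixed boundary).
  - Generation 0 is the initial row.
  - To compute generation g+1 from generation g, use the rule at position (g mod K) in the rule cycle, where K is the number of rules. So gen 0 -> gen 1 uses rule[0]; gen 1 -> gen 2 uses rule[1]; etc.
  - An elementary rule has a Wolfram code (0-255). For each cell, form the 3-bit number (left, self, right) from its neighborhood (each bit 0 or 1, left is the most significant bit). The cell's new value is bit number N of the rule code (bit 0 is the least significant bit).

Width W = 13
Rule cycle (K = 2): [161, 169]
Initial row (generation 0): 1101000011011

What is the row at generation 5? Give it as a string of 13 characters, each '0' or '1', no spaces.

Answer: 0100001100100

Derivation:
Gen 0: 1101000011011
Gen 1 (rule 161): 0010011000100
Gen 2 (rule 169): 1000010010001
Gen 3 (rule 161): 0011000000100
Gen 4 (rule 169): 1010011110001
Gen 5 (rule 161): 0100001100100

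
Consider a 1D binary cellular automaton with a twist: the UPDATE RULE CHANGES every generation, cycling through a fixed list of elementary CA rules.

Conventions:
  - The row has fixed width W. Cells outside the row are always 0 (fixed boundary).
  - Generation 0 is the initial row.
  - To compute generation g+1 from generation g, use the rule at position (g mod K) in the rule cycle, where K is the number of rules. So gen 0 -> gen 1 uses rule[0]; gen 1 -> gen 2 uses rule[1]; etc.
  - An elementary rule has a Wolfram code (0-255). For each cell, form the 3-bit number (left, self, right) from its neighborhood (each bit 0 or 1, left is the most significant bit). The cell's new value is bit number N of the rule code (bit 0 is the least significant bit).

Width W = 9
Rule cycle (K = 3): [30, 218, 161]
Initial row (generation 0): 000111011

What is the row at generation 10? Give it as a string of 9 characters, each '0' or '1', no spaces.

Answer: 110011110

Derivation:
Gen 0: 000111011
Gen 1 (rule 30): 001100010
Gen 2 (rule 218): 011110101
Gen 3 (rule 161): 001101010
Gen 4 (rule 30): 011001011
Gen 5 (rule 218): 111110011
Gen 6 (rule 161): 011100000
Gen 7 (rule 30): 110010000
Gen 8 (rule 218): 111101000
Gen 9 (rule 161): 011010011
Gen 10 (rule 30): 110011110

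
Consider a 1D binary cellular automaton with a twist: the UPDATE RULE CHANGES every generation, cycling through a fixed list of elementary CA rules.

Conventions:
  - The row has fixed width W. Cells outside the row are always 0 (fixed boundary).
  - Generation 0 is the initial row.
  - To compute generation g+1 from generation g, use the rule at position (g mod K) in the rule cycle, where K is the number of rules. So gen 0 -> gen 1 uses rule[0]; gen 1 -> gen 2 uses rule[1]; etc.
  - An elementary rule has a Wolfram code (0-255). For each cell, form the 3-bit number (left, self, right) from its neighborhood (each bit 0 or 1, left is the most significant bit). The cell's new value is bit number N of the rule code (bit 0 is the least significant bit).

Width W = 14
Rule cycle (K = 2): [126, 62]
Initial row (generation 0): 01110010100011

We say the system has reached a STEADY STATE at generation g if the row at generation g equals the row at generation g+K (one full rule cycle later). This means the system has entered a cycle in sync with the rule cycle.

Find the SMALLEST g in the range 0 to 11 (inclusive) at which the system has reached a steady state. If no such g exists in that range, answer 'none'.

Gen 0: 01110010100011
Gen 1 (rule 126): 11011111110111
Gen 2 (rule 62): 10110000001100
Gen 3 (rule 126): 11111000011110
Gen 4 (rule 62): 10000100110001
Gen 5 (rule 126): 11001111111011
Gen 6 (rule 62): 10111000000110
Gen 7 (rule 126): 11101100001111
Gen 8 (rule 62): 10011010011000
Gen 9 (rule 126): 11111111111100
Gen 10 (rule 62): 10000000000010
Gen 11 (rule 126): 11000000000111
Gen 12 (rule 62): 10100000001100
Gen 13 (rule 126): 11110000011110

Answer: none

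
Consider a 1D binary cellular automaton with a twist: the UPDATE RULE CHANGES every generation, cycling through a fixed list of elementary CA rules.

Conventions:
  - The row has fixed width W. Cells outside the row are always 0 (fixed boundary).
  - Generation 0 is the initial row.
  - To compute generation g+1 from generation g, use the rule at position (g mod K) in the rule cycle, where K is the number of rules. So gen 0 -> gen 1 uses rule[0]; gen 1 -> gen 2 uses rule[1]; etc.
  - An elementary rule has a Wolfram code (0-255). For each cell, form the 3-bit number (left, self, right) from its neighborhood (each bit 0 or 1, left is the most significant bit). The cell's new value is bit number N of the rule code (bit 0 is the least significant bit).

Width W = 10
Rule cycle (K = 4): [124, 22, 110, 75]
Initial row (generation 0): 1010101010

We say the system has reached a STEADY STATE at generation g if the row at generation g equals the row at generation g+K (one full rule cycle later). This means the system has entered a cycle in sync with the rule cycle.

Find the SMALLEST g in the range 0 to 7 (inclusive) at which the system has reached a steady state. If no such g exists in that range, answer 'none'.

Answer: none

Derivation:
Gen 0: 1010101010
Gen 1 (rule 124): 1111111111
Gen 2 (rule 22): 0000000000
Gen 3 (rule 110): 0000000000
Gen 4 (rule 75): 1111111111
Gen 5 (rule 124): 1000000001
Gen 6 (rule 22): 1100000011
Gen 7 (rule 110): 1100000111
Gen 8 (rule 75): 1101111101
Gen 9 (rule 124): 1111000111
Gen 10 (rule 22): 0000101000
Gen 11 (rule 110): 0001111000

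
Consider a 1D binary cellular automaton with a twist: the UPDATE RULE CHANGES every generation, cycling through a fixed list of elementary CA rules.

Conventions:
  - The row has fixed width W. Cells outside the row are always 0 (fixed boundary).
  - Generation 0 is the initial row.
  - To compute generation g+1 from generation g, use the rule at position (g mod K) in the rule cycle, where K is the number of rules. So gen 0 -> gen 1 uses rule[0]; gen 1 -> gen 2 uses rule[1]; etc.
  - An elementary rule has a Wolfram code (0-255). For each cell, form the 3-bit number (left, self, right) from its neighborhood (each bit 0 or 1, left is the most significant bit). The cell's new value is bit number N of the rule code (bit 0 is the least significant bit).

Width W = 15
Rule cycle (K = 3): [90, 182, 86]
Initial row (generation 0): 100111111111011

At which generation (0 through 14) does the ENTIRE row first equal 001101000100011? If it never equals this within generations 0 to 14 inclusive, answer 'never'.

Gen 0: 100111111111011
Gen 1 (rule 90): 011100000001011
Gen 2 (rule 182): 101010000011100
Gen 3 (rule 86): 101011000100110
Gen 4 (rule 90): 000011101011111
Gen 5 (rule 182): 000101011101110
Gen 6 (rule 86): 001101000100011
Gen 7 (rule 90): 011100101010111
Gen 8 (rule 182): 101011111111010
Gen 9 (rule 86): 101000000001011
Gen 10 (rule 90): 000100000010011
Gen 11 (rule 182): 001110000111100
Gen 12 (rule 86): 010011001000110
Gen 13 (rule 90): 101111110101111
Gen 14 (rule 182): 110111101110110

Answer: 6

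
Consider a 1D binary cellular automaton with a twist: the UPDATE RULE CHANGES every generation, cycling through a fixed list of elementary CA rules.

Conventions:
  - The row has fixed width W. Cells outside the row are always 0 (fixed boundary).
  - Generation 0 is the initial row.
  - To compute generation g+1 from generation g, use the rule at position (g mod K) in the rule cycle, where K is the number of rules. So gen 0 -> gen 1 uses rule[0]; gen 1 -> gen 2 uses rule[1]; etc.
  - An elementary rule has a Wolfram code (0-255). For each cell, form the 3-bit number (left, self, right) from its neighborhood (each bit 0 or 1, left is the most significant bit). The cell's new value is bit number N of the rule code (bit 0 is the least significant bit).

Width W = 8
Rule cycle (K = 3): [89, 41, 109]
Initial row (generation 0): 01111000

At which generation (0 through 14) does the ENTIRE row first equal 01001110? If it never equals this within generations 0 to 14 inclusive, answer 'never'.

Answer: 6

Derivation:
Gen 0: 01111000
Gen 1 (rule 89): 01001111
Gen 2 (rule 41): 00001000
Gen 3 (rule 109): 11101011
Gen 4 (rule 89): 10100011
Gen 5 (rule 41): 01001010
Gen 6 (rule 109): 01001110
Gen 7 (rule 89): 00101011
Gen 8 (rule 41): 10010110
Gen 9 (rule 109): 10011110
Gen 10 (rule 89): 01010011
Gen 11 (rule 41): 00100010
Gen 12 (rule 109): 10101010
Gen 13 (rule 89): 00000001
Gen 14 (rule 41): 11111100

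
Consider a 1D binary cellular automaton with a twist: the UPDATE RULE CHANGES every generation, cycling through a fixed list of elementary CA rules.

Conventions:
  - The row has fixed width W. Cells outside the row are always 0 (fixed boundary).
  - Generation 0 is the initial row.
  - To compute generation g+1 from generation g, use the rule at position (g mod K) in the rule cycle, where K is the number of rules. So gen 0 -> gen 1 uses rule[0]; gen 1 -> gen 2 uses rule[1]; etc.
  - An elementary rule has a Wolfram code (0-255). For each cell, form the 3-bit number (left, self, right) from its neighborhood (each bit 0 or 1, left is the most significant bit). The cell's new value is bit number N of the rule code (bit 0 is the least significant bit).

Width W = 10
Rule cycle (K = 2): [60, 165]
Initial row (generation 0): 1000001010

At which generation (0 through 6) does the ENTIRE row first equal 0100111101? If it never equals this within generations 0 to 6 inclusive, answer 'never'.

Gen 0: 1000001010
Gen 1 (rule 60): 1100001111
Gen 2 (rule 165): 0001100110
Gen 3 (rule 60): 0001010101
Gen 4 (rule 165): 1101111111
Gen 5 (rule 60): 1011000000
Gen 6 (rule 165): 1100011111

Answer: never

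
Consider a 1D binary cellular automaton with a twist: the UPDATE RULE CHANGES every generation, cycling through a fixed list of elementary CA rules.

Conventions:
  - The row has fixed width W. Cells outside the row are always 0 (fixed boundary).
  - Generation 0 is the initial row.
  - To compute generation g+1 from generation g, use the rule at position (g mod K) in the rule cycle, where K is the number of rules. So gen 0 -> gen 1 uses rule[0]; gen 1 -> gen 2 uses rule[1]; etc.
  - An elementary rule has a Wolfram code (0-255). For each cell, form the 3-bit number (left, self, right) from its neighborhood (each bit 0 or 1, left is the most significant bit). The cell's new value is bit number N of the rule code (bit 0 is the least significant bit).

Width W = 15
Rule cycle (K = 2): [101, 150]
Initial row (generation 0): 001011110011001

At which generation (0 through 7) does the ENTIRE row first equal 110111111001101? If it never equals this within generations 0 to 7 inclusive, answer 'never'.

Gen 0: 001011110011001
Gen 1 (rule 101): 101100010001001
Gen 2 (rule 150): 100010111011111
Gen 3 (rule 101): 101011001100001
Gen 4 (rule 150): 101000110010011
Gen 5 (rule 101): 111010010010001
Gen 6 (rule 150): 010011111111011
Gen 7 (rule 101): 010000000001101

Answer: never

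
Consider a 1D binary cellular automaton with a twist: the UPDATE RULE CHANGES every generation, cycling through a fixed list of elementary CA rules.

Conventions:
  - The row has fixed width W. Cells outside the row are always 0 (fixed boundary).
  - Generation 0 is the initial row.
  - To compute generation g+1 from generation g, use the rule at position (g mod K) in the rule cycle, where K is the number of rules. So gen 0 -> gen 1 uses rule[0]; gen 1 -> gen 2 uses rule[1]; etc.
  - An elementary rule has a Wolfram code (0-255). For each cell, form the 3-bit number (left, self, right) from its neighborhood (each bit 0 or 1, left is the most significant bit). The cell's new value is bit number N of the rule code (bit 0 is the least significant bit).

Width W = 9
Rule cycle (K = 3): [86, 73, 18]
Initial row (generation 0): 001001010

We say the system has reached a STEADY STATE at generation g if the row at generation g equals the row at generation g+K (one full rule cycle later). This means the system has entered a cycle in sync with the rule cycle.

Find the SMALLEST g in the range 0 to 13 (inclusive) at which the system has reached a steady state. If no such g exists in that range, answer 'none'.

Gen 0: 001001010
Gen 1 (rule 86): 011111011
Gen 2 (rule 73): 010001011
Gen 3 (rule 18): 101010000
Gen 4 (rule 86): 101011000
Gen 5 (rule 73): 000011011
Gen 6 (rule 18): 000100000
Gen 7 (rule 86): 001110000
Gen 8 (rule 73): 101010111
Gen 9 (rule 18): 000000000
Gen 10 (rule 86): 000000000
Gen 11 (rule 73): 111111111
Gen 12 (rule 18): 000000000
Gen 13 (rule 86): 000000000
Gen 14 (rule 73): 111111111
Gen 15 (rule 18): 000000000
Gen 16 (rule 86): 000000000

Answer: 9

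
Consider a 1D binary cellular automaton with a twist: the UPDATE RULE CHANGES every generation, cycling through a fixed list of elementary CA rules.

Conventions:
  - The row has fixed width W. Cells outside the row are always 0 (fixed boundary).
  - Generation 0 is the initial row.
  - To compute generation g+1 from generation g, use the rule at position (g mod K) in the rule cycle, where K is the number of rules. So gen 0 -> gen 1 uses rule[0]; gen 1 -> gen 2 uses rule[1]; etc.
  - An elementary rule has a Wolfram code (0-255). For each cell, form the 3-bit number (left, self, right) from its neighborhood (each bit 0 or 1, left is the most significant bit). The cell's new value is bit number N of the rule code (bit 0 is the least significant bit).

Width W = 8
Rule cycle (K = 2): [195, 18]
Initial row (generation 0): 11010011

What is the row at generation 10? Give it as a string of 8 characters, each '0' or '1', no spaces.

Gen 0: 11010011
Gen 1 (rule 195): 01000101
Gen 2 (rule 18): 10101000
Gen 3 (rule 195): 00000011
Gen 4 (rule 18): 00000100
Gen 5 (rule 195): 11111001
Gen 6 (rule 18): 00000110
Gen 7 (rule 195): 11111010
Gen 8 (rule 18): 00000001
Gen 9 (rule 195): 11111110
Gen 10 (rule 18): 00000001

Answer: 00000001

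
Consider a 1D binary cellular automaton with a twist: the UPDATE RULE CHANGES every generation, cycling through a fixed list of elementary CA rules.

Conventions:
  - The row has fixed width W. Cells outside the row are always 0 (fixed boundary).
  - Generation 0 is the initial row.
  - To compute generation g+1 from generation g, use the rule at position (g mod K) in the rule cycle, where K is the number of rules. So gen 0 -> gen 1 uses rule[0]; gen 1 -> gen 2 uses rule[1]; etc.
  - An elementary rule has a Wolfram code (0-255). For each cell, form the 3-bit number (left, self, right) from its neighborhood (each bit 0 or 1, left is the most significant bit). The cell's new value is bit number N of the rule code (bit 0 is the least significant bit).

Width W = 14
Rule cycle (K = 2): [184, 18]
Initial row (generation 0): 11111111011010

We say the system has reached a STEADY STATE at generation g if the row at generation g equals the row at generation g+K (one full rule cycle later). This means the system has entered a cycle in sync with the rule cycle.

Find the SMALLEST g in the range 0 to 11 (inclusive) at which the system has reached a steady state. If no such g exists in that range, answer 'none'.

Gen 0: 11111111011010
Gen 1 (rule 184): 11111110110101
Gen 2 (rule 18): 00000000000000
Gen 3 (rule 184): 00000000000000
Gen 4 (rule 18): 00000000000000
Gen 5 (rule 184): 00000000000000
Gen 6 (rule 18): 00000000000000
Gen 7 (rule 184): 00000000000000
Gen 8 (rule 18): 00000000000000
Gen 9 (rule 184): 00000000000000
Gen 10 (rule 18): 00000000000000
Gen 11 (rule 184): 00000000000000
Gen 12 (rule 18): 00000000000000
Gen 13 (rule 184): 00000000000000

Answer: 2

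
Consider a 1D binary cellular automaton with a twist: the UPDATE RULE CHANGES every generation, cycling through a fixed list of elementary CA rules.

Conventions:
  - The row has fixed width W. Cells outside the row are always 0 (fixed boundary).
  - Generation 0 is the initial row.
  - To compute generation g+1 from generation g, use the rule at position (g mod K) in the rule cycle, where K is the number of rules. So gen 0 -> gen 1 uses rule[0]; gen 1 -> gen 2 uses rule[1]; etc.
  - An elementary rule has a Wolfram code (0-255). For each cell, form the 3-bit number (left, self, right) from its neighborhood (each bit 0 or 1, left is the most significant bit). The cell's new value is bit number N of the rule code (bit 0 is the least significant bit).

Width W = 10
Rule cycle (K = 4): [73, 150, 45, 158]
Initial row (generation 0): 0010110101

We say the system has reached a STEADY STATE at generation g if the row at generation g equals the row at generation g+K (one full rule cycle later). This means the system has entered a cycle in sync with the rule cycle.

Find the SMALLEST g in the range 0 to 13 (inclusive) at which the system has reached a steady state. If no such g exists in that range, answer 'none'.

Answer: none

Derivation:
Gen 0: 0010110101
Gen 1 (rule 73): 1000110000
Gen 2 (rule 150): 1101001000
Gen 3 (rule 45): 1011001011
Gen 4 (rule 158): 1010111010
Gen 5 (rule 73): 0000101000
Gen 6 (rule 150): 0001101100
Gen 7 (rule 45): 1101011001
Gen 8 (rule 158): 1001010111
Gen 9 (rule 73): 0000000101
Gen 10 (rule 150): 0000001101
Gen 11 (rule 45): 1111101011
Gen 12 (rule 158): 1111001010
Gen 13 (rule 73): 1001000000
Gen 14 (rule 150): 1111100000
Gen 15 (rule 45): 1000001111
Gen 16 (rule 158): 1100011110
Gen 17 (rule 73): 1101010010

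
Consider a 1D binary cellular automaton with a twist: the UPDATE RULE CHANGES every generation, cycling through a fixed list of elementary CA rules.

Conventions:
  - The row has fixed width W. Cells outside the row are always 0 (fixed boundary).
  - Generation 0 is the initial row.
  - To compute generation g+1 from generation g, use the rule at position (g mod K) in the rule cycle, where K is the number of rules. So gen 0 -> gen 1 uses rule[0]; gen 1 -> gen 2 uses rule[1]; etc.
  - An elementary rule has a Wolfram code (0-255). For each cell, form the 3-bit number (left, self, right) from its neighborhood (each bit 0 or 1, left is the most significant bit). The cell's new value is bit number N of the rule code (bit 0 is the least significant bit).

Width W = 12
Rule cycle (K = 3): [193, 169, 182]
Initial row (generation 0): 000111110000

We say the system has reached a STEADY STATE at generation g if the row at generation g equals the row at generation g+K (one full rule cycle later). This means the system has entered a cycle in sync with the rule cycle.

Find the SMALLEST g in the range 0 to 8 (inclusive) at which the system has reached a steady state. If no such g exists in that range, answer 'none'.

Gen 0: 000111110000
Gen 1 (rule 193): 110011110111
Gen 2 (rule 169): 100011101110
Gen 3 (rule 182): 110101010101
Gen 4 (rule 193): 010000000000
Gen 5 (rule 169): 000111111111
Gen 6 (rule 182): 001011111110
Gen 7 (rule 193): 100001111110
Gen 8 (rule 169): 001101111100
Gen 9 (rule 182): 010010111010
Gen 10 (rule 193): 000000011000
Gen 11 (rule 169): 111111010011

Answer: none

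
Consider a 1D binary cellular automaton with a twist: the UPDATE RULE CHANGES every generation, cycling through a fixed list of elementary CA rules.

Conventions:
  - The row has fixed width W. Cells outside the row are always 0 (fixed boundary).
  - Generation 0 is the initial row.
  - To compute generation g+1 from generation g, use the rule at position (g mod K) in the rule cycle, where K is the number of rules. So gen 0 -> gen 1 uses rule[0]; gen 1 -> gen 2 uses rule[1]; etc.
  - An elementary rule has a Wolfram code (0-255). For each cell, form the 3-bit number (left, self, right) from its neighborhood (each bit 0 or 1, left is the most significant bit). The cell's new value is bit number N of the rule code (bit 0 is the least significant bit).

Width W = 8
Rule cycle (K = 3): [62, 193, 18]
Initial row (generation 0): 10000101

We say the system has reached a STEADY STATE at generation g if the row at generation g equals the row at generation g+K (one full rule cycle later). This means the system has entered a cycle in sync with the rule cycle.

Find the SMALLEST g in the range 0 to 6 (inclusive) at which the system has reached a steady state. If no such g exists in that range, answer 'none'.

Gen 0: 10000101
Gen 1 (rule 62): 11001111
Gen 2 (rule 193): 01000111
Gen 3 (rule 18): 10101000
Gen 4 (rule 62): 11111100
Gen 5 (rule 193): 01111101
Gen 6 (rule 18): 10000000
Gen 7 (rule 62): 11000000
Gen 8 (rule 193): 01011111
Gen 9 (rule 18): 10000000

Answer: 6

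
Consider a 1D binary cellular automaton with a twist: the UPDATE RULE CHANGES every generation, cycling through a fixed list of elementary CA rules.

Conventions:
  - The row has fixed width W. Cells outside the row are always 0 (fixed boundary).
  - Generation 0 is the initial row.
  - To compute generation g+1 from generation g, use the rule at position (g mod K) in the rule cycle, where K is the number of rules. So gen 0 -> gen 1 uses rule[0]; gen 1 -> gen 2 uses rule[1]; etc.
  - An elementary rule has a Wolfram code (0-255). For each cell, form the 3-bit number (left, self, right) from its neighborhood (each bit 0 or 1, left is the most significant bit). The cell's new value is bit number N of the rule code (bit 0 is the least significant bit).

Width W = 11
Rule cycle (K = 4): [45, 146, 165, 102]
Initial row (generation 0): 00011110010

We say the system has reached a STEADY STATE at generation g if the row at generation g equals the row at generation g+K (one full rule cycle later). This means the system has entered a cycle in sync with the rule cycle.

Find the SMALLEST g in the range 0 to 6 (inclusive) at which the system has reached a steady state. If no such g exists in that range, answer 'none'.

Gen 0: 00011110010
Gen 1 (rule 45): 11010000010
Gen 2 (rule 146): 00001000101
Gen 3 (rule 165): 11101010111
Gen 4 (rule 102): 00111111001
Gen 5 (rule 45): 10100000001
Gen 6 (rule 146): 00010000010
Gen 7 (rule 165): 11010111010
Gen 8 (rule 102): 01111001110
Gen 9 (rule 45): 01000001000
Gen 10 (rule 146): 10100010100

Answer: none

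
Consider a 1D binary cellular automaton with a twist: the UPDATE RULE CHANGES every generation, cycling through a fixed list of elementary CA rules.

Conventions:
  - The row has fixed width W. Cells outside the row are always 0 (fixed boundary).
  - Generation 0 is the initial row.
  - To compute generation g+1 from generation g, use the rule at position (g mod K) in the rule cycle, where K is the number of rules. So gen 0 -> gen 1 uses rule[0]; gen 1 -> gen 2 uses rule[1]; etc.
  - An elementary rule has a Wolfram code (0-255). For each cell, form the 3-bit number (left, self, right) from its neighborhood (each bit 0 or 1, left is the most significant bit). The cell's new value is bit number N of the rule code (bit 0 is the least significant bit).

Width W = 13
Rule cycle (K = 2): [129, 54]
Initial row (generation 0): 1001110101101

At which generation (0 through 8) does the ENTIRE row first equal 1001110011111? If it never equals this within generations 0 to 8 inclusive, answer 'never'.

Gen 0: 1001110101101
Gen 1 (rule 129): 0000100000000
Gen 2 (rule 54): 0001110000000
Gen 3 (rule 129): 1100100111111
Gen 4 (rule 54): 0011111000000
Gen 5 (rule 129): 1001110011111
Gen 6 (rule 54): 1110001100000
Gen 7 (rule 129): 0100100001111
Gen 8 (rule 54): 1111110010000

Answer: 5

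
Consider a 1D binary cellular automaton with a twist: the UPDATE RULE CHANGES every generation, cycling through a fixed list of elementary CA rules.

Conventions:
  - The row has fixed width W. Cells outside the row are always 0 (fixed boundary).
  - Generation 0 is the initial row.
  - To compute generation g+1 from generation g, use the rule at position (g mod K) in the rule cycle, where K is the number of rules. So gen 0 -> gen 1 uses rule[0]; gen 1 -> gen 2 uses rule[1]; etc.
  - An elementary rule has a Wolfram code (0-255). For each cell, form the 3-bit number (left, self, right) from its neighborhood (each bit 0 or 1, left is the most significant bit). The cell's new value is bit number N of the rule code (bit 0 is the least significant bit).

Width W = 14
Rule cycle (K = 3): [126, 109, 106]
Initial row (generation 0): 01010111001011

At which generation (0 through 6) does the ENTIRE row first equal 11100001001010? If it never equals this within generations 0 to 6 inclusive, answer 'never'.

Gen 0: 01010111001011
Gen 1 (rule 126): 11111101111111
Gen 2 (rule 109): 10000111000001
Gen 3 (rule 106): 00001101000010
Gen 4 (rule 126): 00011111100111
Gen 5 (rule 109): 11010000100101
Gen 6 (rule 106): 11100001001010

Answer: 6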